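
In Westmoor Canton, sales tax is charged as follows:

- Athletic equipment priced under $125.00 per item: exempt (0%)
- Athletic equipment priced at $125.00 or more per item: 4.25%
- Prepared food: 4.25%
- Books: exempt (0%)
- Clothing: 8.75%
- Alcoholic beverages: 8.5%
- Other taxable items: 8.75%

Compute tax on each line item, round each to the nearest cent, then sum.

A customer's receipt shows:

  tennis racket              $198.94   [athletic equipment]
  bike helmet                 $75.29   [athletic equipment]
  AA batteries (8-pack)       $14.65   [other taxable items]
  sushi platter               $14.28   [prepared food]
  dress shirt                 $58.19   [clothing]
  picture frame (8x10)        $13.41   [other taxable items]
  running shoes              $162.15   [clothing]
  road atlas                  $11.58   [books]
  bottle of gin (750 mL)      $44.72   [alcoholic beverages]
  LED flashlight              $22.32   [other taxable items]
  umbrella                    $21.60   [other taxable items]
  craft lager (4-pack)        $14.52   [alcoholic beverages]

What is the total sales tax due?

Tennis racket $198.94: athletic equipment, $125.00 or more → 4.25% → $8.45
Bike helmet $75.29: athletic equipment, under $125.00 → 0% → $0.00
AA batteries (8-pack) $14.65: other taxable items → 8.75% → $1.28
Sushi platter $14.28: prepared food → 4.25% → $0.61
Dress shirt $58.19: clothing → 8.75% → $5.09
Picture frame (8x10) $13.41: other taxable items → 8.75% → $1.17
Running shoes $162.15: clothing → 8.75% → $14.19
Road atlas $11.58: books → 0% → $0.00
Bottle of gin (750 mL) $44.72: alcoholic beverages → 8.5% → $3.80
LED flashlight $22.32: other taxable items → 8.75% → $1.95
Umbrella $21.60: other taxable items → 8.75% → $1.89
Craft lager (4-pack) $14.52: alcoholic beverages → 8.5% → $1.23
Total tax = $8.45 + $1.28 + $0.61 + $5.09 + $1.17 + $14.19 + $3.80 + $1.95 + $1.89 + $1.23 = $39.66

$39.66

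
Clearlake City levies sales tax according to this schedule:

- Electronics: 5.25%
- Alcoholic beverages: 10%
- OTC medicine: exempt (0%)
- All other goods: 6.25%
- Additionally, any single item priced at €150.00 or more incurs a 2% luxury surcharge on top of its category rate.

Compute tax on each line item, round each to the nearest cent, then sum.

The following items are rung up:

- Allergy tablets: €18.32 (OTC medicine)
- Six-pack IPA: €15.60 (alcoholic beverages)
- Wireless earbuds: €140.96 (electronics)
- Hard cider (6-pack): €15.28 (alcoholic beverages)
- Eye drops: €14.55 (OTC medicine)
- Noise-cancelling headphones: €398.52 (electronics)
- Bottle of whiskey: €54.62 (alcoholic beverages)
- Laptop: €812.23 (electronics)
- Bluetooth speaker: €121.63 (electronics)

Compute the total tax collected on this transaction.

€110.12

Allergy tablets €18.32: OTC medicine → 0% → €0.00
Six-pack IPA €15.60: alcoholic beverages → 10% → €1.56
Wireless earbuds €140.96: electronics → 5.25% → €7.40
Hard cider (6-pack) €15.28: alcoholic beverages → 10% → €1.53
Eye drops €14.55: OTC medicine → 0% → €0.00
Noise-cancelling headphones €398.52: electronics → 5.25% + 2% surcharge = 7.25% → €28.89
Bottle of whiskey €54.62: alcoholic beverages → 10% → €5.46
Laptop €812.23: electronics → 5.25% + 2% surcharge = 7.25% → €58.89
Bluetooth speaker €121.63: electronics → 5.25% → €6.39
Total tax = €1.56 + €7.40 + €1.53 + €28.89 + €5.46 + €58.89 + €6.39 = €110.12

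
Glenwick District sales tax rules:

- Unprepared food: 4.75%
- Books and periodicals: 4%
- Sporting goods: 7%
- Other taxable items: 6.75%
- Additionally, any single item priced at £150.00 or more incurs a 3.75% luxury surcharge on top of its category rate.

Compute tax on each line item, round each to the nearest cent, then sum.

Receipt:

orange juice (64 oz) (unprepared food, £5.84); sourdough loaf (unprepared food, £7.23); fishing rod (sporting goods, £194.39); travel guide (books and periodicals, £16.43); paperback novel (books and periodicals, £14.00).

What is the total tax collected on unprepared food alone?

£0.62

Orange juice (64 oz) £5.84: unprepared food → 4.75% → £0.28
Sourdough loaf £7.23: unprepared food → 4.75% → £0.34
Tax on unprepared food = £0.28 + £0.34 = £0.62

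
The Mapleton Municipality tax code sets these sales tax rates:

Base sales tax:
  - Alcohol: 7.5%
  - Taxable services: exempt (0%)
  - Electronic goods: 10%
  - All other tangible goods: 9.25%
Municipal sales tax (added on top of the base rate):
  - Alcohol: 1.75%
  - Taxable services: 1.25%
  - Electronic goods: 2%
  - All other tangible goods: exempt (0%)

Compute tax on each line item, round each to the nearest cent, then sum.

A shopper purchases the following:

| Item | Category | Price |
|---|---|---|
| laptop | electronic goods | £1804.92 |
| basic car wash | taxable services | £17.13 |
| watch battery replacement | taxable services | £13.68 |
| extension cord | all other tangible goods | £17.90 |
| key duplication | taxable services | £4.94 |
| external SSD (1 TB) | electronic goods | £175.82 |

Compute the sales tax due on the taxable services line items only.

£0.44

Basic car wash £17.13: taxable services → 0% + 1.25% municipal = 1.25% → £0.21
Watch battery replacement £13.68: taxable services → 0% + 1.25% municipal = 1.25% → £0.17
Key duplication £4.94: taxable services → 0% + 1.25% municipal = 1.25% → £0.06
Tax on taxable services = £0.21 + £0.17 + £0.06 = £0.44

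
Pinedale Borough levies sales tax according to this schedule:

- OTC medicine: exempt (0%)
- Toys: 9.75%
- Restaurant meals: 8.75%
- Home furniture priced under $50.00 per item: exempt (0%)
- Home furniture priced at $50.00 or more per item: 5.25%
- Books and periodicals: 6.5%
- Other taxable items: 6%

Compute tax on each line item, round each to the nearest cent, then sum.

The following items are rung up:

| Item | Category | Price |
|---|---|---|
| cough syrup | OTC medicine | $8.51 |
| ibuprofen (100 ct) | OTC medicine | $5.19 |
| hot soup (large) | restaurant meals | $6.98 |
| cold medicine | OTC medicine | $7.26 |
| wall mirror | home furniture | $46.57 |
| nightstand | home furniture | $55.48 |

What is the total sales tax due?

$3.52

Cough syrup $8.51: OTC medicine → 0% → $0.00
Ibuprofen (100 ct) $5.19: OTC medicine → 0% → $0.00
Hot soup (large) $6.98: restaurant meals → 8.75% → $0.61
Cold medicine $7.26: OTC medicine → 0% → $0.00
Wall mirror $46.57: home furniture, under $50.00 → 0% → $0.00
Nightstand $55.48: home furniture, $50.00 or more → 5.25% → $2.91
Total tax = $0.61 + $2.91 = $3.52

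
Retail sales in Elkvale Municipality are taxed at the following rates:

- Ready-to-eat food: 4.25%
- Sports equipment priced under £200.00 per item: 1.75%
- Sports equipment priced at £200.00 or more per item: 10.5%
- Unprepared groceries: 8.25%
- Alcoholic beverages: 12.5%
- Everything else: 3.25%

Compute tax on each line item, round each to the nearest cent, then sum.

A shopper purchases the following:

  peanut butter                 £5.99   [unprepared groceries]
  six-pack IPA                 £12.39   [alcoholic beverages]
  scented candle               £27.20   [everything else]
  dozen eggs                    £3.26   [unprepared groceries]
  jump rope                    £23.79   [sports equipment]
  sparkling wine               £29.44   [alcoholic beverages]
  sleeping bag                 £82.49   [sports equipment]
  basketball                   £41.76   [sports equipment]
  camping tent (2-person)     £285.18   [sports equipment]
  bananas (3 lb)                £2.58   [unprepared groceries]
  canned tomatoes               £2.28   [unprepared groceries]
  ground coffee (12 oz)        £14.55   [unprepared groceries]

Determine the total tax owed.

£41.00

Peanut butter £5.99: unprepared groceries → 8.25% → £0.49
Six-pack IPA £12.39: alcoholic beverages → 12.5% → £1.55
Scented candle £27.20: everything else → 3.25% → £0.88
Dozen eggs £3.26: unprepared groceries → 8.25% → £0.27
Jump rope £23.79: sports equipment, under £200.00 → 1.75% → £0.42
Sparkling wine £29.44: alcoholic beverages → 12.5% → £3.68
Sleeping bag £82.49: sports equipment, under £200.00 → 1.75% → £1.44
Basketball £41.76: sports equipment, under £200.00 → 1.75% → £0.73
Camping tent (2-person) £285.18: sports equipment, £200.00 or more → 10.5% → £29.94
Bananas (3 lb) £2.58: unprepared groceries → 8.25% → £0.21
Canned tomatoes £2.28: unprepared groceries → 8.25% → £0.19
Ground coffee (12 oz) £14.55: unprepared groceries → 8.25% → £1.20
Total tax = £0.49 + £1.55 + £0.88 + £0.27 + £0.42 + £3.68 + £1.44 + £0.73 + £29.94 + £0.21 + £0.19 + £1.20 = £41.00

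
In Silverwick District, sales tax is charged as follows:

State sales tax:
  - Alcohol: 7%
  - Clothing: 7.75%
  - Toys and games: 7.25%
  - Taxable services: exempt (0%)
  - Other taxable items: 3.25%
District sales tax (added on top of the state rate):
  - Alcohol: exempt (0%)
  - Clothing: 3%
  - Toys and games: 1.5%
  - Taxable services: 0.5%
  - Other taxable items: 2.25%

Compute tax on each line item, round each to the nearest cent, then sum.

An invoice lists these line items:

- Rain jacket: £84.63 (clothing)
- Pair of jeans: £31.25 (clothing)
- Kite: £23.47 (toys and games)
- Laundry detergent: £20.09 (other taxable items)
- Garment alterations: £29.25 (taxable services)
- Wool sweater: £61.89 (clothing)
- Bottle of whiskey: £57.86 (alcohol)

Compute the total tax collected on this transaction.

£26.46

Rain jacket £84.63: clothing → 7.75% + 3% district = 10.75% → £9.10
Pair of jeans £31.25: clothing → 7.75% + 3% district = 10.75% → £3.36
Kite £23.47: toys and games → 7.25% + 1.5% district = 8.75% → £2.05
Laundry detergent £20.09: other taxable items → 3.25% + 2.25% district = 5.5% → £1.10
Garment alterations £29.25: taxable services → 0% + 0.5% district = 0.5% → £0.15
Wool sweater £61.89: clothing → 7.75% + 3% district = 10.75% → £6.65
Bottle of whiskey £57.86: alcohol → 7% + 0% district = 7% → £4.05
Total tax = £9.10 + £3.36 + £2.05 + £1.10 + £0.15 + £6.65 + £4.05 = £26.46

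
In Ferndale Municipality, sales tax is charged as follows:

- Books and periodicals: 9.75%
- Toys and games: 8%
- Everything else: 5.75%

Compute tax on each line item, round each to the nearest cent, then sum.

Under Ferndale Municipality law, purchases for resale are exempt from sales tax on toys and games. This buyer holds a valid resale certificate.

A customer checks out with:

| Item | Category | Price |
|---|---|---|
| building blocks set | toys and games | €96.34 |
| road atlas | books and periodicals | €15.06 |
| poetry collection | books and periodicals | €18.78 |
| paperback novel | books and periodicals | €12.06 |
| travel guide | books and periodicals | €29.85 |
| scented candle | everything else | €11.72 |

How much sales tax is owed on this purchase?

Building blocks set €96.34: toys and games, buyer-exempt → 0% → €0.00
Road atlas €15.06: books and periodicals → 9.75% → €1.47
Poetry collection €18.78: books and periodicals → 9.75% → €1.83
Paperback novel €12.06: books and periodicals → 9.75% → €1.18
Travel guide €29.85: books and periodicals → 9.75% → €2.91
Scented candle €11.72: everything else → 5.75% → €0.67
Total tax = €1.47 + €1.83 + €1.18 + €2.91 + €0.67 = €8.06

€8.06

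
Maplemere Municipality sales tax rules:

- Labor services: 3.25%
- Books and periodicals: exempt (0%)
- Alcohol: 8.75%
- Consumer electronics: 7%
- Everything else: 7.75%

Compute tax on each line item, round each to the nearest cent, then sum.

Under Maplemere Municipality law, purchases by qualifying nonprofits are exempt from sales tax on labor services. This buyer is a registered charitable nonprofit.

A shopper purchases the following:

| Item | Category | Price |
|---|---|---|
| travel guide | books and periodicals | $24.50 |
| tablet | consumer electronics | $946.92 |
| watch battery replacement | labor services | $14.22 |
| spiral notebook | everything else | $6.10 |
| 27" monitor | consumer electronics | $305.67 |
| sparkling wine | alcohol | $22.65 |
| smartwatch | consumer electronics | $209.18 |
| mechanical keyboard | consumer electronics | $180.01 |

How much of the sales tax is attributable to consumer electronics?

$114.92

Tablet $946.92: consumer electronics → 7% → $66.28
27" monitor $305.67: consumer electronics → 7% → $21.40
Smartwatch $209.18: consumer electronics → 7% → $14.64
Mechanical keyboard $180.01: consumer electronics → 7% → $12.60
Tax on consumer electronics = $66.28 + $21.40 + $14.64 + $12.60 = $114.92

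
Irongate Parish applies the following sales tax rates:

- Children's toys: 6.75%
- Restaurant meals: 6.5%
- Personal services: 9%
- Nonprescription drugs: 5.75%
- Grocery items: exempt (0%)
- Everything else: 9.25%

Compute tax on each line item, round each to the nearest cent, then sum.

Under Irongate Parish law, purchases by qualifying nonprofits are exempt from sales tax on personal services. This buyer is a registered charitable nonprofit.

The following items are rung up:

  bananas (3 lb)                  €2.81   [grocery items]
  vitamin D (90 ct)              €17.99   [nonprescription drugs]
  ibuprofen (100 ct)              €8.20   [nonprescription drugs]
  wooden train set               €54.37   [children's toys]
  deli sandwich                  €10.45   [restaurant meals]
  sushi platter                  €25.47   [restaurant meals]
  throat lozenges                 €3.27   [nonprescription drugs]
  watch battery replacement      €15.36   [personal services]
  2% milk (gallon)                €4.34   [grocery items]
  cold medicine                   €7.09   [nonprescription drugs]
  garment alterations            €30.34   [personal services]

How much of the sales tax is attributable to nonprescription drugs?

Vitamin D (90 ct) €17.99: nonprescription drugs → 5.75% → €1.03
Ibuprofen (100 ct) €8.20: nonprescription drugs → 5.75% → €0.47
Throat lozenges €3.27: nonprescription drugs → 5.75% → €0.19
Cold medicine €7.09: nonprescription drugs → 5.75% → €0.41
Tax on nonprescription drugs = €1.03 + €0.47 + €0.19 + €0.41 = €2.10

€2.10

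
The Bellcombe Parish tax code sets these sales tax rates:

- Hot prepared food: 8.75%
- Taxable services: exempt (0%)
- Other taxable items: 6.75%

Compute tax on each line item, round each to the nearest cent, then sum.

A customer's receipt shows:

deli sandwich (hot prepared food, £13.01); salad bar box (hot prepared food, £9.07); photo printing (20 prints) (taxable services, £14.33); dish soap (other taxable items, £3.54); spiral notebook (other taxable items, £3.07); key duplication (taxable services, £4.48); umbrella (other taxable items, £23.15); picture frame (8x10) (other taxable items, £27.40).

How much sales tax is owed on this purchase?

£5.79

Deli sandwich £13.01: hot prepared food → 8.75% → £1.14
Salad bar box £9.07: hot prepared food → 8.75% → £0.79
Photo printing (20 prints) £14.33: taxable services → 0% → £0.00
Dish soap £3.54: other taxable items → 6.75% → £0.24
Spiral notebook £3.07: other taxable items → 6.75% → £0.21
Key duplication £4.48: taxable services → 0% → £0.00
Umbrella £23.15: other taxable items → 6.75% → £1.56
Picture frame (8x10) £27.40: other taxable items → 6.75% → £1.85
Total tax = £1.14 + £0.79 + £0.24 + £0.21 + £1.56 + £1.85 = £5.79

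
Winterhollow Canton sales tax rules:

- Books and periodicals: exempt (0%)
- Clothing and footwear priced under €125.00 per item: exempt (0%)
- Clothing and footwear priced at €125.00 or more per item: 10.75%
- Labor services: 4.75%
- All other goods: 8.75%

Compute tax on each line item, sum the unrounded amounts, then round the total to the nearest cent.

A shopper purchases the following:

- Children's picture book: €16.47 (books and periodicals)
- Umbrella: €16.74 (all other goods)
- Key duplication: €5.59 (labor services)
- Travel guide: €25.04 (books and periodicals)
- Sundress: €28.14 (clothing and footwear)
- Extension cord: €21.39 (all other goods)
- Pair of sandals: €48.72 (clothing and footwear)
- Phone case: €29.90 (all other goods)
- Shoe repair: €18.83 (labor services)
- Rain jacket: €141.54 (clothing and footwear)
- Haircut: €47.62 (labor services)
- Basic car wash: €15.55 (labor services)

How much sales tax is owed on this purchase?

€25.33

Children's picture book €16.47: books and periodicals → 0% → €0.00
Umbrella €16.74: all other goods → 8.75% → €1.46475
Key duplication €5.59: labor services → 4.75% → €0.265525
Travel guide €25.04: books and periodicals → 0% → €0.00
Sundress €28.14: clothing and footwear, under €125.00 → 0% → €0.00
Extension cord €21.39: all other goods → 8.75% → €1.871625
Pair of sandals €48.72: clothing and footwear, under €125.00 → 0% → €0.00
Phone case €29.90: all other goods → 8.75% → €2.61625
Shoe repair €18.83: labor services → 4.75% → €0.894425
Rain jacket €141.54: clothing and footwear, €125.00 or more → 10.75% → €15.21555
Haircut €47.62: labor services → 4.75% → €2.26195
Basic car wash €15.55: labor services → 4.75% → €0.738625
Unrounded tax sum = €25.3287 → €25.33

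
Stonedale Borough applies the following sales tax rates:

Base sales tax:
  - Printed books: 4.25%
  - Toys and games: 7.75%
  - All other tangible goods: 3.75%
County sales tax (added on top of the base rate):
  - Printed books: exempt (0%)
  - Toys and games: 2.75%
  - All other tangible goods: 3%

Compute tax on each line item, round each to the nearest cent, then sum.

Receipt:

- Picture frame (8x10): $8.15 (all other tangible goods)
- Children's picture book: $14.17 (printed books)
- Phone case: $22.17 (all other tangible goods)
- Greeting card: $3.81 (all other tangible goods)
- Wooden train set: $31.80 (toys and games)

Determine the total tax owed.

$6.25

Picture frame (8x10) $8.15: all other tangible goods → 3.75% + 3% county = 6.75% → $0.55
Children's picture book $14.17: printed books → 4.25% + 0% county = 4.25% → $0.60
Phone case $22.17: all other tangible goods → 3.75% + 3% county = 6.75% → $1.50
Greeting card $3.81: all other tangible goods → 3.75% + 3% county = 6.75% → $0.26
Wooden train set $31.80: toys and games → 7.75% + 2.75% county = 10.5% → $3.34
Total tax = $0.55 + $0.60 + $1.50 + $0.26 + $3.34 = $6.25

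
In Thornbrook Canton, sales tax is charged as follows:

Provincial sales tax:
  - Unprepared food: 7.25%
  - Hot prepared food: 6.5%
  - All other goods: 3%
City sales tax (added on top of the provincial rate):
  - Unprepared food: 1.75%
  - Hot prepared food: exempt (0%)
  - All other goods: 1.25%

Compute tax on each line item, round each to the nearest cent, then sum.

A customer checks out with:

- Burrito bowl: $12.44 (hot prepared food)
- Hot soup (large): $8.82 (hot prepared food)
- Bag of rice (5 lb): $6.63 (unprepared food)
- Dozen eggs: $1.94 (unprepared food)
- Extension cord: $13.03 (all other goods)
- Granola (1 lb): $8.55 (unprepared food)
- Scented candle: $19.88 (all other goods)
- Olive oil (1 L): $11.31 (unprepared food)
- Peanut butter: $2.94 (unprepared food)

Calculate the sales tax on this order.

$5.59

Burrito bowl $12.44: hot prepared food → 6.5% + 0% city = 6.5% → $0.81
Hot soup (large) $8.82: hot prepared food → 6.5% + 0% city = 6.5% → $0.57
Bag of rice (5 lb) $6.63: unprepared food → 7.25% + 1.75% city = 9% → $0.60
Dozen eggs $1.94: unprepared food → 7.25% + 1.75% city = 9% → $0.17
Extension cord $13.03: all other goods → 3% + 1.25% city = 4.25% → $0.55
Granola (1 lb) $8.55: unprepared food → 7.25% + 1.75% city = 9% → $0.77
Scented candle $19.88: all other goods → 3% + 1.25% city = 4.25% → $0.84
Olive oil (1 L) $11.31: unprepared food → 7.25% + 1.75% city = 9% → $1.02
Peanut butter $2.94: unprepared food → 7.25% + 1.75% city = 9% → $0.26
Total tax = $0.81 + $0.57 + $0.60 + $0.17 + $0.55 + $0.77 + $0.84 + $1.02 + $0.26 = $5.59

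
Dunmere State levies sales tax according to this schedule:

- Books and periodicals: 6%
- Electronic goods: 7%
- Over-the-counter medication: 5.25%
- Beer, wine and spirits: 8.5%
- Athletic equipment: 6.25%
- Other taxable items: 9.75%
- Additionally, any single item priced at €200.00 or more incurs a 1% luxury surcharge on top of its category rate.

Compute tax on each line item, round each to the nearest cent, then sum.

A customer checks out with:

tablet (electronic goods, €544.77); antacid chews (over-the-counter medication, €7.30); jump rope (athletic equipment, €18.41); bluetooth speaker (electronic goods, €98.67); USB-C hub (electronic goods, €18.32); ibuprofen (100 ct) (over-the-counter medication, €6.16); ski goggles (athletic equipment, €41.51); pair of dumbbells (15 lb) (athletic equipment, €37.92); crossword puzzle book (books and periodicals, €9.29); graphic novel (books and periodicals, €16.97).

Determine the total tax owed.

€60.16

Tablet €544.77: electronic goods → 7% + 1% surcharge = 8% → €43.58
Antacid chews €7.30: over-the-counter medication → 5.25% → €0.38
Jump rope €18.41: athletic equipment → 6.25% → €1.15
Bluetooth speaker €98.67: electronic goods → 7% → €6.91
USB-C hub €18.32: electronic goods → 7% → €1.28
Ibuprofen (100 ct) €6.16: over-the-counter medication → 5.25% → €0.32
Ski goggles €41.51: athletic equipment → 6.25% → €2.59
Pair of dumbbells (15 lb) €37.92: athletic equipment → 6.25% → €2.37
Crossword puzzle book €9.29: books and periodicals → 6% → €0.56
Graphic novel €16.97: books and periodicals → 6% → €1.02
Total tax = €43.58 + €0.38 + €1.15 + €6.91 + €1.28 + €0.32 + €2.59 + €2.37 + €0.56 + €1.02 = €60.16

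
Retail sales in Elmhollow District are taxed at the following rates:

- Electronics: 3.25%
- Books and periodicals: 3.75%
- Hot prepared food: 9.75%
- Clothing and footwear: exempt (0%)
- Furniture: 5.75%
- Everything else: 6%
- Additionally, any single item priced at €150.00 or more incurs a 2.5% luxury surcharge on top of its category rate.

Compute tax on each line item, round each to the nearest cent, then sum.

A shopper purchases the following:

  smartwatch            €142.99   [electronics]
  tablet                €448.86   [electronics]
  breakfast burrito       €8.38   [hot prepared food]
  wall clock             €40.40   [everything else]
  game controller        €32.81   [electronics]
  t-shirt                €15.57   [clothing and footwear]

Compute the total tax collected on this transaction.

Smartwatch €142.99: electronics → 3.25% → €4.65
Tablet €448.86: electronics → 3.25% + 2.5% surcharge = 5.75% → €25.81
Breakfast burrito €8.38: hot prepared food → 9.75% → €0.82
Wall clock €40.40: everything else → 6% → €2.42
Game controller €32.81: electronics → 3.25% → €1.07
T-shirt €15.57: clothing and footwear → 0% → €0.00
Total tax = €4.65 + €25.81 + €0.82 + €2.42 + €1.07 = €34.77

€34.77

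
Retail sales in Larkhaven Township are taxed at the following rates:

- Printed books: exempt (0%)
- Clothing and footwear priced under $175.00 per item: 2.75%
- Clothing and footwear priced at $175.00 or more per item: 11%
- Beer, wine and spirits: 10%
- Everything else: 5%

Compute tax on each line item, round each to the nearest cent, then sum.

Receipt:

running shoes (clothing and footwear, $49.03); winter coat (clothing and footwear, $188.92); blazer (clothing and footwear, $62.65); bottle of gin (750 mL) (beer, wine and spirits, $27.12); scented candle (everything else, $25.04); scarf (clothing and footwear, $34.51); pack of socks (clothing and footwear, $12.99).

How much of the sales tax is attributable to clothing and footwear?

Running shoes $49.03: clothing and footwear, under $175.00 → 2.75% → $1.35
Winter coat $188.92: clothing and footwear, $175.00 or more → 11% → $20.78
Blazer $62.65: clothing and footwear, under $175.00 → 2.75% → $1.72
Scarf $34.51: clothing and footwear, under $175.00 → 2.75% → $0.95
Pack of socks $12.99: clothing and footwear, under $175.00 → 2.75% → $0.36
Tax on clothing and footwear = $1.35 + $20.78 + $1.72 + $0.95 + $0.36 = $25.16

$25.16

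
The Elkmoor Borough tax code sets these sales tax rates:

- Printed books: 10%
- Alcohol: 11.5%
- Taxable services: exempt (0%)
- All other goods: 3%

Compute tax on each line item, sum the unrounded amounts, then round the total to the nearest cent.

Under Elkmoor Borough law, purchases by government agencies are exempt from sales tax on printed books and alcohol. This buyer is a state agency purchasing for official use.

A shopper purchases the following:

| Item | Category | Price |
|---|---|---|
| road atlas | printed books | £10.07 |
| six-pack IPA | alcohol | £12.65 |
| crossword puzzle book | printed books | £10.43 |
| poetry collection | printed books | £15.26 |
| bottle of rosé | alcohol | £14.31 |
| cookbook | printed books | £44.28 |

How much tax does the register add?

£0.00

Road atlas £10.07: printed books, buyer-exempt → 0% → £0.00
Six-pack IPA £12.65: alcohol, buyer-exempt → 0% → £0.00
Crossword puzzle book £10.43: printed books, buyer-exempt → 0% → £0.00
Poetry collection £15.26: printed books, buyer-exempt → 0% → £0.00
Bottle of rosé £14.31: alcohol, buyer-exempt → 0% → £0.00
Cookbook £44.28: printed books, buyer-exempt → 0% → £0.00
Unrounded tax sum = £0.00 → £0.00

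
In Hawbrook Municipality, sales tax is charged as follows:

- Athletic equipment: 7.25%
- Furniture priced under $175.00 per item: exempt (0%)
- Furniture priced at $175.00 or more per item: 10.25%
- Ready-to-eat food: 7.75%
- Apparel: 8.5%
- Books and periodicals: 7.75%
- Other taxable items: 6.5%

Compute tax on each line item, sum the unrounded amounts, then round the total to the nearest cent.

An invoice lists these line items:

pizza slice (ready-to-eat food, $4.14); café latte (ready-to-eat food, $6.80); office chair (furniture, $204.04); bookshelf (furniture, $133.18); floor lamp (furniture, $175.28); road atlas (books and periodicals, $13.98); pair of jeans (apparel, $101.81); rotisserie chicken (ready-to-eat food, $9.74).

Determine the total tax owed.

$50.22

Pizza slice $4.14: ready-to-eat food → 7.75% → $0.32085
Café latte $6.80: ready-to-eat food → 7.75% → $0.527
Office chair $204.04: furniture, $175.00 or more → 10.25% → $20.9141
Bookshelf $133.18: furniture, under $175.00 → 0% → $0.00
Floor lamp $175.28: furniture, $175.00 or more → 10.25% → $17.9662
Road atlas $13.98: books and periodicals → 7.75% → $1.08345
Pair of jeans $101.81: apparel → 8.5% → $8.65385
Rotisserie chicken $9.74: ready-to-eat food → 7.75% → $0.75485
Unrounded tax sum = $50.2203 → $50.22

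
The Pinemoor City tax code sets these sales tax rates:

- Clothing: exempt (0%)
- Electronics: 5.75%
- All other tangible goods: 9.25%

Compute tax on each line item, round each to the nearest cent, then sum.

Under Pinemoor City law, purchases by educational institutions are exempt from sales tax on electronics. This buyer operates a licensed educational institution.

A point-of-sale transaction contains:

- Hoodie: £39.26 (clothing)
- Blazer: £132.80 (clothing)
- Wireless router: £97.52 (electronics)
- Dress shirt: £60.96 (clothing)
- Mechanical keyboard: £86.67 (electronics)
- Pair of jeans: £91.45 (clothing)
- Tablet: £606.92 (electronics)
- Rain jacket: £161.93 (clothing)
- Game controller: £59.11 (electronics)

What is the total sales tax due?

Hoodie £39.26: clothing → 0% → £0.00
Blazer £132.80: clothing → 0% → £0.00
Wireless router £97.52: electronics, buyer-exempt → 0% → £0.00
Dress shirt £60.96: clothing → 0% → £0.00
Mechanical keyboard £86.67: electronics, buyer-exempt → 0% → £0.00
Pair of jeans £91.45: clothing → 0% → £0.00
Tablet £606.92: electronics, buyer-exempt → 0% → £0.00
Rain jacket £161.93: clothing → 0% → £0.00
Game controller £59.11: electronics, buyer-exempt → 0% → £0.00
Total tax = £0.00

£0.00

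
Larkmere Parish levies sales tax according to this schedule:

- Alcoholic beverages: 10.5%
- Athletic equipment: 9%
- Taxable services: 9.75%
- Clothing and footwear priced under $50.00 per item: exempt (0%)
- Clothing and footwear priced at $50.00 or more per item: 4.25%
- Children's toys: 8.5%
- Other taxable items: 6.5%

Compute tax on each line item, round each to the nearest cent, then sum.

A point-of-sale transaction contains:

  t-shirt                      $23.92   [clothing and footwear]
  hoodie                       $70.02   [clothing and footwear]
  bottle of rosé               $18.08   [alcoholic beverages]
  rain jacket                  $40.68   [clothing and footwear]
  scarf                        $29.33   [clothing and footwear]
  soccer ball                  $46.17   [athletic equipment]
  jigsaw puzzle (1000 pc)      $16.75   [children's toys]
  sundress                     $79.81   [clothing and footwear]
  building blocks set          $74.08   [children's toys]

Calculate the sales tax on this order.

T-shirt $23.92: clothing and footwear, under $50.00 → 0% → $0.00
Hoodie $70.02: clothing and footwear, $50.00 or more → 4.25% → $2.98
Bottle of rosé $18.08: alcoholic beverages → 10.5% → $1.90
Rain jacket $40.68: clothing and footwear, under $50.00 → 0% → $0.00
Scarf $29.33: clothing and footwear, under $50.00 → 0% → $0.00
Soccer ball $46.17: athletic equipment → 9% → $4.16
Jigsaw puzzle (1000 pc) $16.75: children's toys → 8.5% → $1.42
Sundress $79.81: clothing and footwear, $50.00 or more → 4.25% → $3.39
Building blocks set $74.08: children's toys → 8.5% → $6.30
Total tax = $2.98 + $1.90 + $4.16 + $1.42 + $3.39 + $6.30 = $20.15

$20.15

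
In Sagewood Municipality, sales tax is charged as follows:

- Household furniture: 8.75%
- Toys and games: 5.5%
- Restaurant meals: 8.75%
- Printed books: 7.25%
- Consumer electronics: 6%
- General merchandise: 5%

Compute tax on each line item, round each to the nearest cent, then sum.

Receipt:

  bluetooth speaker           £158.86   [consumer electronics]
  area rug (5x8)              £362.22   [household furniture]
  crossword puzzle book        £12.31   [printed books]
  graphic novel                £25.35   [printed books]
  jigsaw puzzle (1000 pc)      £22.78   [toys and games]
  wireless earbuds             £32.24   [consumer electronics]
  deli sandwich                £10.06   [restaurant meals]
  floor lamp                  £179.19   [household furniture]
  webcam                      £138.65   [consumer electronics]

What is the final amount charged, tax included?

Bluetooth speaker £158.86: consumer electronics → 6% → £9.53
Area rug (5x8) £362.22: household furniture → 8.75% → £31.69
Crossword puzzle book £12.31: printed books → 7.25% → £0.89
Graphic novel £25.35: printed books → 7.25% → £1.84
Jigsaw puzzle (1000 pc) £22.78: toys and games → 5.5% → £1.25
Wireless earbuds £32.24: consumer electronics → 6% → £1.93
Deli sandwich £10.06: restaurant meals → 8.75% → £0.88
Floor lamp £179.19: household furniture → 8.75% → £15.68
Webcam £138.65: consumer electronics → 6% → £8.32
Subtotal = £941.66; tax = £72.01; total due = £1013.67

£1013.67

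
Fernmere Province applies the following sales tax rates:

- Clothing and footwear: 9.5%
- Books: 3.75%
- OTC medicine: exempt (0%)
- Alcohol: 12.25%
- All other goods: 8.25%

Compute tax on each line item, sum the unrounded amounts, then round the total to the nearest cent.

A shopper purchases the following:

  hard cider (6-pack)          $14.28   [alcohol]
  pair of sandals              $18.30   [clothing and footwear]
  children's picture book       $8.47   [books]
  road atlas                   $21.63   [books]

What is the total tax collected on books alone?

Children's picture book $8.47: books → 3.75% → $0.317625
Road atlas $21.63: books → 3.75% → $0.811125
Tax on books: unrounded sum = $1.12875 → $1.13

$1.13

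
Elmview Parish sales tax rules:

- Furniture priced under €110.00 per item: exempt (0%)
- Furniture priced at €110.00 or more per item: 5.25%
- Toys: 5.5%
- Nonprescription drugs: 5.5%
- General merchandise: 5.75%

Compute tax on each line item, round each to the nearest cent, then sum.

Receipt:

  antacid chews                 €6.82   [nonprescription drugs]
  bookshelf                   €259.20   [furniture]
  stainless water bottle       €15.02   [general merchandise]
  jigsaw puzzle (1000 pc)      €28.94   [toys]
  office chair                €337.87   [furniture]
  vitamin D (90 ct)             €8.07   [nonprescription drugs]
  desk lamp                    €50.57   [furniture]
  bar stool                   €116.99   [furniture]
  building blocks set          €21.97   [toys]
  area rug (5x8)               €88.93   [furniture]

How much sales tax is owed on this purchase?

€41.97

Antacid chews €6.82: nonprescription drugs → 5.5% → €0.38
Bookshelf €259.20: furniture, €110.00 or more → 5.25% → €13.61
Stainless water bottle €15.02: general merchandise → 5.75% → €0.86
Jigsaw puzzle (1000 pc) €28.94: toys → 5.5% → €1.59
Office chair €337.87: furniture, €110.00 or more → 5.25% → €17.74
Vitamin D (90 ct) €8.07: nonprescription drugs → 5.5% → €0.44
Desk lamp €50.57: furniture, under €110.00 → 0% → €0.00
Bar stool €116.99: furniture, €110.00 or more → 5.25% → €6.14
Building blocks set €21.97: toys → 5.5% → €1.21
Area rug (5x8) €88.93: furniture, under €110.00 → 0% → €0.00
Total tax = €0.38 + €13.61 + €0.86 + €1.59 + €17.74 + €0.44 + €6.14 + €1.21 = €41.97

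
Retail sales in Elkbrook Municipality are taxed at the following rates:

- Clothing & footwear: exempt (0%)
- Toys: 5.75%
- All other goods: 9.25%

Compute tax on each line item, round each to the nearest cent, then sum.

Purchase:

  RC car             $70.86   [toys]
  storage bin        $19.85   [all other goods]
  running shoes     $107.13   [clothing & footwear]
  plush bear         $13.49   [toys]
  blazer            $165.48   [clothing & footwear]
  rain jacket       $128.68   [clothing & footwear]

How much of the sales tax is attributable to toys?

RC car $70.86: toys → 5.75% → $4.07
Plush bear $13.49: toys → 5.75% → $0.78
Tax on toys = $4.07 + $0.78 = $4.85

$4.85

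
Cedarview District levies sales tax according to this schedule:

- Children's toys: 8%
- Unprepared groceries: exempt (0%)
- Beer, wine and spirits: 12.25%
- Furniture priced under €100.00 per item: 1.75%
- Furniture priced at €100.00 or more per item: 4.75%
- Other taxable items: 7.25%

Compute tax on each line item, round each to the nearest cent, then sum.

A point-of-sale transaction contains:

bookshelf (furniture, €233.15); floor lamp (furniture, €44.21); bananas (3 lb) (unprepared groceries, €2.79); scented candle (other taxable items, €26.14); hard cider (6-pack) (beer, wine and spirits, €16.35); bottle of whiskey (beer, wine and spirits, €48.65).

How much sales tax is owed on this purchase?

€21.70

Bookshelf €233.15: furniture, €100.00 or more → 4.75% → €11.07
Floor lamp €44.21: furniture, under €100.00 → 1.75% → €0.77
Bananas (3 lb) €2.79: unprepared groceries → 0% → €0.00
Scented candle €26.14: other taxable items → 7.25% → €1.90
Hard cider (6-pack) €16.35: beer, wine and spirits → 12.25% → €2.00
Bottle of whiskey €48.65: beer, wine and spirits → 12.25% → €5.96
Total tax = €11.07 + €0.77 + €1.90 + €2.00 + €5.96 = €21.70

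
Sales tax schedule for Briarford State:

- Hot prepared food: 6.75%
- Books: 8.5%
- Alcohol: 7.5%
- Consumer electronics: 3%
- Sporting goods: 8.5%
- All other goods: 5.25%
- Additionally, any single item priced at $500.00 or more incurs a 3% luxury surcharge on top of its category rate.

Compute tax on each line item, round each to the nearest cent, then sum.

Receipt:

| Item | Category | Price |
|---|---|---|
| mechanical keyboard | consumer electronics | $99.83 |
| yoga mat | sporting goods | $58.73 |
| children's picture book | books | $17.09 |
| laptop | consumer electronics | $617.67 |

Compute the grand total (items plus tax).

$839.81

Mechanical keyboard $99.83: consumer electronics → 3% → $2.99
Yoga mat $58.73: sporting goods → 8.5% → $4.99
Children's picture book $17.09: books → 8.5% → $1.45
Laptop $617.67: consumer electronics → 3% + 3% surcharge = 6% → $37.06
Subtotal = $793.32; tax = $46.49; total due = $839.81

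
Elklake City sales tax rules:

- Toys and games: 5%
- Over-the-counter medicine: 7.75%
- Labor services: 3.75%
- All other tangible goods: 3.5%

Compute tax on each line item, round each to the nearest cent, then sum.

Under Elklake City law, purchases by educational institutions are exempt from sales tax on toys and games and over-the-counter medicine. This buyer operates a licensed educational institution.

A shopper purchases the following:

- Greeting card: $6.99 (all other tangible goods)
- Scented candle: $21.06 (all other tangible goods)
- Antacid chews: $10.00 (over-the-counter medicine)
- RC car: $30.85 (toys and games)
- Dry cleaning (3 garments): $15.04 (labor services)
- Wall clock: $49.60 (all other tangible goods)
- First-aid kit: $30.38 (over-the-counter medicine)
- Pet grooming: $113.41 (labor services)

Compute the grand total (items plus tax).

$284.86

Greeting card $6.99: all other tangible goods → 3.5% → $0.24
Scented candle $21.06: all other tangible goods → 3.5% → $0.74
Antacid chews $10.00: over-the-counter medicine, buyer-exempt → 0% → $0.00
RC car $30.85: toys and games, buyer-exempt → 0% → $0.00
Dry cleaning (3 garments) $15.04: labor services → 3.75% → $0.56
Wall clock $49.60: all other tangible goods → 3.5% → $1.74
First-aid kit $30.38: over-the-counter medicine, buyer-exempt → 0% → $0.00
Pet grooming $113.41: labor services → 3.75% → $4.25
Subtotal = $277.33; tax = $7.53; total due = $284.86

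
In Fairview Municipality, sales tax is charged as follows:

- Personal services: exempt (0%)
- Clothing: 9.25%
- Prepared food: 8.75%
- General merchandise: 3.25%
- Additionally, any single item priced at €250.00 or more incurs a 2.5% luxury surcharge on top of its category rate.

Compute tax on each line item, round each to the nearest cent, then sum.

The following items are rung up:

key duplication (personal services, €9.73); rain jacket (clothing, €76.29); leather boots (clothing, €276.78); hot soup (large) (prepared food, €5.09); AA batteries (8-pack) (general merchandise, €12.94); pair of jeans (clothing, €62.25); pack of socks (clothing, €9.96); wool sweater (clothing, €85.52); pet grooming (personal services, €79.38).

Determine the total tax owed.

Key duplication €9.73: personal services → 0% → €0.00
Rain jacket €76.29: clothing → 9.25% → €7.06
Leather boots €276.78: clothing → 9.25% + 2.5% surcharge = 11.75% → €32.52
Hot soup (large) €5.09: prepared food → 8.75% → €0.45
AA batteries (8-pack) €12.94: general merchandise → 3.25% → €0.42
Pair of jeans €62.25: clothing → 9.25% → €5.76
Pack of socks €9.96: clothing → 9.25% → €0.92
Wool sweater €85.52: clothing → 9.25% → €7.91
Pet grooming €79.38: personal services → 0% → €0.00
Total tax = €7.06 + €32.52 + €0.45 + €0.42 + €5.76 + €0.92 + €7.91 = €55.04

€55.04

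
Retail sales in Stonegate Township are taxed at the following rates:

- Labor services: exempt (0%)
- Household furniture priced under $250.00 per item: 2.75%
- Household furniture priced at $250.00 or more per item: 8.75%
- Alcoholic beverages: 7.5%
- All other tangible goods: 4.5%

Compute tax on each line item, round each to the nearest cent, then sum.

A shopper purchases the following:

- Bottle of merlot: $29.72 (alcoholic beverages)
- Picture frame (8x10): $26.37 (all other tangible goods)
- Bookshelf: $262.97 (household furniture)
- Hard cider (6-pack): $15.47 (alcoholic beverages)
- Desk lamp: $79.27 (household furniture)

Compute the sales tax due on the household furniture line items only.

Bookshelf $262.97: household furniture, $250.00 or more → 8.75% → $23.01
Desk lamp $79.27: household furniture, under $250.00 → 2.75% → $2.18
Tax on household furniture = $23.01 + $2.18 = $25.19

$25.19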